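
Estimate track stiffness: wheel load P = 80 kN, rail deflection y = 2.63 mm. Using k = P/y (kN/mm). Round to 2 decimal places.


Track stiffness k = P / y
k = 80 / 2.63
k = 30.42 kN/mm

30.42


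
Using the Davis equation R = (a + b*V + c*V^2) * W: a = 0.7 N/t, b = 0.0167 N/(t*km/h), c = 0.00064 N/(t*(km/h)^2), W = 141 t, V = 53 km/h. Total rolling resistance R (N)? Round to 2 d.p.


b*V = 0.0167 * 53 = 0.8851
c*V^2 = 0.00064 * 2809 = 1.79776
R_per_t = 0.7 + 0.8851 + 1.79776 = 3.38286 N/t
R_total = 3.38286 * 141 = 476.98 N

476.98


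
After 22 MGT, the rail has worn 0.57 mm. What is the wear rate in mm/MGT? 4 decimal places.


Wear rate = total wear / cumulative tonnage
Rate = 0.57 / 22
Rate = 0.0259 mm/MGT

0.0259


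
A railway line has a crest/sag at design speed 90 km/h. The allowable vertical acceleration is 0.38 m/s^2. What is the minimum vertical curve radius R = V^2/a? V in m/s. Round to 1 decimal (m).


Convert speed: V = 90 / 3.6 = 25.0 m/s
V^2 = 625.0 m^2/s^2
R_v = 625.0 / 0.38
R_v = 1644.7 m

1644.7


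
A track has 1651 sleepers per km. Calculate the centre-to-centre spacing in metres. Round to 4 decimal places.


Spacing = 1000 m / number of sleepers
Spacing = 1000 / 1651
Spacing = 0.6057 m

0.6057


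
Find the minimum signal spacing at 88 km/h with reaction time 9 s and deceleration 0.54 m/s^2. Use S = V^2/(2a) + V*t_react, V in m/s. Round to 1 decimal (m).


V = 88 / 3.6 = 24.4444 m/s
Braking distance = 24.4444^2 / (2*0.54) = 553.2693 m
Sighting distance = 24.4444 * 9 = 220.0 m
S = 553.2693 + 220.0 = 773.3 m

773.3


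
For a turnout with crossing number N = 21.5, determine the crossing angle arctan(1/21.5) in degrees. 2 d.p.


1/N = 1/21.5 = 0.046512
angle = arctan(0.046512) = 0.046478 rad
angle = 0.046478 * 180/pi = 2.66 degrees

2.66


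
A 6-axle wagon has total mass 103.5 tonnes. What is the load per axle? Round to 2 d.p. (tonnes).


Load per axle = total weight / number of axles
Load = 103.5 / 6
Load = 17.25 tonnes

17.25


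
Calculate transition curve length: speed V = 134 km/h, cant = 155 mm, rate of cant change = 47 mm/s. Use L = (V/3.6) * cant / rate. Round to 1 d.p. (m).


Convert speed: V = 134 / 3.6 = 37.2222 m/s
L = 37.2222 * 155 / 47
L = 5769.4444 / 47
L = 122.8 m

122.8


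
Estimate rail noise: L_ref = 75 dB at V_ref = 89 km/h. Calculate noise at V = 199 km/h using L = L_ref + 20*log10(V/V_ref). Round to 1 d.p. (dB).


V/V_ref = 199 / 89 = 2.235955
log10(2.235955) = 0.349463
20 * 0.349463 = 6.9893
L = 75 + 6.9893 = 82.0 dB

82.0


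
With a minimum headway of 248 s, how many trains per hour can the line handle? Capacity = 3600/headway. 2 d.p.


Capacity = 3600 / headway
Capacity = 3600 / 248
Capacity = 14.52 trains/hour

14.52


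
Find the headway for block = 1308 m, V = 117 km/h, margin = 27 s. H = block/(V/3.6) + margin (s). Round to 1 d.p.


V = 117 / 3.6 = 32.5 m/s
Block traversal time = 1308 / 32.5 = 40.2462 s
Headway = 40.2462 + 27
Headway = 67.2 s

67.2


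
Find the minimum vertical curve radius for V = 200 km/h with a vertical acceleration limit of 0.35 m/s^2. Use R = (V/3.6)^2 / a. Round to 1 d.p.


Convert speed: V = 200 / 3.6 = 55.5556 m/s
V^2 = 3086.4198 m^2/s^2
R_v = 3086.4198 / 0.35
R_v = 8818.3 m

8818.3


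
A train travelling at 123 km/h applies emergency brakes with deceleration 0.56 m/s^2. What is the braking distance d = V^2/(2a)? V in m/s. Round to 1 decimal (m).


Convert speed: V = 123 / 3.6 = 34.1667 m/s
V^2 = 1167.3611
d = 1167.3611 / (2 * 0.56)
d = 1167.3611 / 1.12
d = 1042.3 m

1042.3


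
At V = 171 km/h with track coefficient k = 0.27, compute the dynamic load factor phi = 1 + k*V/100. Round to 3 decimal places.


phi = 1 + k * V / 100
phi = 1 + 0.27 * 171 / 100
phi = 1 + 0.4617
phi = 1.462

1.462


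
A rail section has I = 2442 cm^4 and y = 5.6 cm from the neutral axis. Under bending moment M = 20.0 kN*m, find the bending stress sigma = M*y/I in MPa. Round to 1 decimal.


Convert units:
M = 20.0 kN*m = 20000000 N*mm
y = 5.6 cm = 56 mm
I = 2442 cm^4 = 24420000 mm^4
sigma = 20000000 * 56 / 24420000
sigma = 45.9 MPa

45.9


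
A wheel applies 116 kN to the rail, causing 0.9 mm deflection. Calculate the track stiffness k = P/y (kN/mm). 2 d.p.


Track stiffness k = P / y
k = 116 / 0.9
k = 128.89 kN/mm

128.89


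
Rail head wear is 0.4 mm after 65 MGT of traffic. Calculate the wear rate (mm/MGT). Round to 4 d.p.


Wear rate = total wear / cumulative tonnage
Rate = 0.4 / 65
Rate = 0.0062 mm/MGT

0.0062


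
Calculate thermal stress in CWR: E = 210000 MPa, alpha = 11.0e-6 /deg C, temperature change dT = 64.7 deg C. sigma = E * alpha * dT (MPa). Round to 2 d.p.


sigma = E * alpha * dT
sigma = 210000 * 11.0e-6 * 64.7
sigma = 2.31 * 64.7
sigma = 149.46 MPa

149.46


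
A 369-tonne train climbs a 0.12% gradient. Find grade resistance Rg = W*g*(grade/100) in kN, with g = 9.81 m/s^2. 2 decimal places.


Rg = W * 9.81 * grade / 100
Rg = 369 * 9.81 * 0.12 / 100
Rg = 3619.89 * 0.0012
Rg = 4.34 kN

4.34


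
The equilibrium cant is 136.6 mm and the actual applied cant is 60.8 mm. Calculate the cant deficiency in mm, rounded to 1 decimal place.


Cant deficiency = equilibrium cant - actual cant
CD = 136.6 - 60.8
CD = 75.8 mm

75.8


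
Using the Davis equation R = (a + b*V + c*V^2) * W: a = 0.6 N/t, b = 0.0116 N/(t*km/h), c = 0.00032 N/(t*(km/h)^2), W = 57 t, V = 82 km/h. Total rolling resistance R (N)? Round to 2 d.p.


b*V = 0.0116 * 82 = 0.9512
c*V^2 = 0.00032 * 6724 = 2.15168
R_per_t = 0.6 + 0.9512 + 2.15168 = 3.70288 N/t
R_total = 3.70288 * 57 = 211.06 N

211.06


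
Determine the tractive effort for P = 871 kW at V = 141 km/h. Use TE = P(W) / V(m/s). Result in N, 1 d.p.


Convert: P = 871 kW = 871000 W
V = 141 / 3.6 = 39.1667 m/s
TE = 871000 / 39.1667
TE = 22238.3 N

22238.3


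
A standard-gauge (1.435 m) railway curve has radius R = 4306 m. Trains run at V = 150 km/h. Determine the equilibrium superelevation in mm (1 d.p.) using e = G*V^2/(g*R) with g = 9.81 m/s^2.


Convert speed: V = 150 / 3.6 = 41.6667 m/s
Apply formula: e = 1.435 * 41.6667^2 / (9.81 * 4306)
e = 1.435 * 1736.1111 / 42241.86
e = 0.058978 m = 59.0 mm

59.0


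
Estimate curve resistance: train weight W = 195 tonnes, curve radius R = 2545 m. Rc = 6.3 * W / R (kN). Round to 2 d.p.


Rc = 6.3 * W / R
Rc = 6.3 * 195 / 2545
Rc = 1228.5 / 2545
Rc = 0.48 kN

0.48


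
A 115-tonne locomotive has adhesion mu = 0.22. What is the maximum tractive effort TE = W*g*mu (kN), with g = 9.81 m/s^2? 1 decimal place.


TE_max = W * g * mu
TE_max = 115 * 9.81 * 0.22
TE_max = 1128.15 * 0.22
TE_max = 248.2 kN

248.2


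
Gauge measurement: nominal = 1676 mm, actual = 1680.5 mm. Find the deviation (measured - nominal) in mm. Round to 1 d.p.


Deviation = measured - nominal
Deviation = 1680.5 - 1676
Deviation = 4.5 mm

4.5


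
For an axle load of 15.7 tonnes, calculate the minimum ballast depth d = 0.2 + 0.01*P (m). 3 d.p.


d = 0.2 + 0.01 * 15.7
d = 0.2 + 0.157
d = 0.357 m

0.357


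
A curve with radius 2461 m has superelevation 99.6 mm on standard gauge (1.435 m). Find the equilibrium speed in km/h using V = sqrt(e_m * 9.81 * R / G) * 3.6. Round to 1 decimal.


Convert cant: e = 99.6 mm = 0.0996 m
V_ms = sqrt(0.0996 * 9.81 * 2461 / 1.435)
V_ms = sqrt(1675.668318) = 40.9349 m/s
V = 40.9349 * 3.6 = 147.4 km/h

147.4


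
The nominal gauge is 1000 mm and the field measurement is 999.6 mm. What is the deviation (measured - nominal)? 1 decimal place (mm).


Deviation = measured - nominal
Deviation = 999.6 - 1000
Deviation = -0.4 mm

-0.4


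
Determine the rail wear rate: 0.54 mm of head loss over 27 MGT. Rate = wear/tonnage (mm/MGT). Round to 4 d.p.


Wear rate = total wear / cumulative tonnage
Rate = 0.54 / 27
Rate = 0.0200 mm/MGT

0.0200


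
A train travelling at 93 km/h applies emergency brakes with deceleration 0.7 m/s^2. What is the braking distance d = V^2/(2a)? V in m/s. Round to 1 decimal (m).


Convert speed: V = 93 / 3.6 = 25.8333 m/s
V^2 = 667.3611
d = 667.3611 / (2 * 0.7)
d = 667.3611 / 1.4
d = 476.7 m

476.7


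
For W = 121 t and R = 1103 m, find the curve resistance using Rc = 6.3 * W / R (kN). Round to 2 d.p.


Rc = 6.3 * W / R
Rc = 6.3 * 121 / 1103
Rc = 762.3 / 1103
Rc = 0.69 kN

0.69


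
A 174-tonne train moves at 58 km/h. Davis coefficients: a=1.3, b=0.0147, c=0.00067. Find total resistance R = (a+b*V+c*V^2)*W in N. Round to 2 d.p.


b*V = 0.0147 * 58 = 0.8526
c*V^2 = 0.00067 * 3364 = 2.25388
R_per_t = 1.3 + 0.8526 + 2.25388 = 4.40648 N/t
R_total = 4.40648 * 174 = 766.73 N

766.73


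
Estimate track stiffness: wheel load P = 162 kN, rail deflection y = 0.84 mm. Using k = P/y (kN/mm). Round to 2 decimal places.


Track stiffness k = P / y
k = 162 / 0.84
k = 192.86 kN/mm

192.86


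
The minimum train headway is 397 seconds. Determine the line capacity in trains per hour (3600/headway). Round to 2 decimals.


Capacity = 3600 / headway
Capacity = 3600 / 397
Capacity = 9.07 trains/hour

9.07


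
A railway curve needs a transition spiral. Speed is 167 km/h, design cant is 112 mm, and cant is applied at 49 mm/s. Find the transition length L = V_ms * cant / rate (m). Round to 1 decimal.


Convert speed: V = 167 / 3.6 = 46.3889 m/s
L = 46.3889 * 112 / 49
L = 5195.5556 / 49
L = 106.0 m

106.0


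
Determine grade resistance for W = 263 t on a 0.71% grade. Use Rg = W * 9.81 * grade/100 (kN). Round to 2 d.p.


Rg = W * 9.81 * grade / 100
Rg = 263 * 9.81 * 0.71 / 100
Rg = 2580.03 * 0.0071
Rg = 18.32 kN

18.32


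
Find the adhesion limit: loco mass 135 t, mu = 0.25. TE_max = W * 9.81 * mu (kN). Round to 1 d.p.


TE_max = W * g * mu
TE_max = 135 * 9.81 * 0.25
TE_max = 1324.35 * 0.25
TE_max = 331.1 kN

331.1


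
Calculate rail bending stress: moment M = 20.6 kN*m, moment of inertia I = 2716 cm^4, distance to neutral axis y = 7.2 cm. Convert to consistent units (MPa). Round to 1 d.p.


Convert units:
M = 20.6 kN*m = 20600000 N*mm
y = 7.2 cm = 72 mm
I = 2716 cm^4 = 27160000 mm^4
sigma = 20600000 * 72 / 27160000
sigma = 54.6 MPa

54.6


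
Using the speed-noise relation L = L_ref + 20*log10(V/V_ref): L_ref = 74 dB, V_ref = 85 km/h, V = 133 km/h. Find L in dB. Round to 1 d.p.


V/V_ref = 133 / 85 = 1.564706
log10(1.564706) = 0.194433
20 * 0.194433 = 3.8887
L = 74 + 3.8887 = 77.9 dB

77.9


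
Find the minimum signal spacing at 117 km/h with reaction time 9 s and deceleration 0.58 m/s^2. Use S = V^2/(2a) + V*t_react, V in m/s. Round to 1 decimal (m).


V = 117 / 3.6 = 32.5 m/s
Braking distance = 32.5^2 / (2*0.58) = 910.5603 m
Sighting distance = 32.5 * 9 = 292.5 m
S = 910.5603 + 292.5 = 1203.1 m

1203.1


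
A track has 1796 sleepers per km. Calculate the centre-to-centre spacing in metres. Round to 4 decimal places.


Spacing = 1000 m / number of sleepers
Spacing = 1000 / 1796
Spacing = 0.5568 m

0.5568


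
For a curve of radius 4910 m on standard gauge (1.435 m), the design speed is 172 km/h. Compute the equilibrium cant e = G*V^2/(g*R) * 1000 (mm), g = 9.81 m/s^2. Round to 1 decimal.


Convert speed: V = 172 / 3.6 = 47.7778 m/s
Apply formula: e = 1.435 * 47.7778^2 / (9.81 * 4910)
e = 1.435 * 2282.716 / 48167.1
e = 0.068007 m = 68.0 mm

68.0


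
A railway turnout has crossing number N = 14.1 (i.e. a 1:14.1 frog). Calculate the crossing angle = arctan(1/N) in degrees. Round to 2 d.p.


1/N = 1/14.1 = 0.070922
angle = arctan(0.070922) = 0.070803 rad
angle = 0.070803 * 180/pi = 4.06 degrees

4.06


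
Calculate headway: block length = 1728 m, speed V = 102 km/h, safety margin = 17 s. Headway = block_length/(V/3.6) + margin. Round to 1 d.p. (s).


V = 102 / 3.6 = 28.3333 m/s
Block traversal time = 1728 / 28.3333 = 60.9882 s
Headway = 60.9882 + 17
Headway = 78.0 s

78.0


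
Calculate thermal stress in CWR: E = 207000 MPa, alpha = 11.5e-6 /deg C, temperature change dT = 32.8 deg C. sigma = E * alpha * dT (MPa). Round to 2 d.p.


sigma = E * alpha * dT
sigma = 207000 * 11.5e-6 * 32.8
sigma = 2.3805 * 32.8
sigma = 78.08 MPa

78.08


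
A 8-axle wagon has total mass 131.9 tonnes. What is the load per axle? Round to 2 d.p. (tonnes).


Load per axle = total weight / number of axles
Load = 131.9 / 8
Load = 16.49 tonnes

16.49


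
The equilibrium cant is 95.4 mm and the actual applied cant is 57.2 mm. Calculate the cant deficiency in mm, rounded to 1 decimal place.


Cant deficiency = equilibrium cant - actual cant
CD = 95.4 - 57.2
CD = 38.2 mm

38.2


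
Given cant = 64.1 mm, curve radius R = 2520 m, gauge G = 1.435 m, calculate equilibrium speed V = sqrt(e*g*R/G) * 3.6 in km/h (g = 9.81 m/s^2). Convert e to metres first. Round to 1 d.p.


Convert cant: e = 64.1 mm = 0.0641 m
V_ms = sqrt(0.0641 * 9.81 * 2520 / 1.435)
V_ms = sqrt(1104.271024) = 33.2306 m/s
V = 33.2306 * 3.6 = 119.6 km/h

119.6


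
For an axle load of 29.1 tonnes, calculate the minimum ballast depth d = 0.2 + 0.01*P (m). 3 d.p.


d = 0.2 + 0.01 * 29.1
d = 0.2 + 0.291
d = 0.491 m

0.491


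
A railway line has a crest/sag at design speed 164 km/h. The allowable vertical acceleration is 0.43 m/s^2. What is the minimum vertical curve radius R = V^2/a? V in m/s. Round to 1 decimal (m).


Convert speed: V = 164 / 3.6 = 45.5556 m/s
V^2 = 2075.3086 m^2/s^2
R_v = 2075.3086 / 0.43
R_v = 4826.3 m

4826.3


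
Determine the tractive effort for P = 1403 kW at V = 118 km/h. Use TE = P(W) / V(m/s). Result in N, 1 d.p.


Convert: P = 1403 kW = 1403000 W
V = 118 / 3.6 = 32.7778 m/s
TE = 1403000 / 32.7778
TE = 42803.4 N

42803.4


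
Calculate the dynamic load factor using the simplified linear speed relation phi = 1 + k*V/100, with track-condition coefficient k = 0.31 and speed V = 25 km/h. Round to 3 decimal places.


phi = 1 + k * V / 100
phi = 1 + 0.31 * 25 / 100
phi = 1 + 0.0775
phi = 1.078

1.078


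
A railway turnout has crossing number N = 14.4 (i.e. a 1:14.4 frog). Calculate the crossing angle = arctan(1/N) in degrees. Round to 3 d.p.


1/N = 1/14.4 = 0.069444
angle = arctan(0.069444) = 0.069333 rad
angle = 0.069333 * 180/pi = 3.972 degrees

3.972


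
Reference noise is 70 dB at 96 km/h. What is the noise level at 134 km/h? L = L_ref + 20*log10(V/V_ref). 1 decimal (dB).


V/V_ref = 134 / 96 = 1.395833
log10(1.395833) = 0.144834
20 * 0.144834 = 2.8967
L = 70 + 2.8967 = 72.9 dB

72.9


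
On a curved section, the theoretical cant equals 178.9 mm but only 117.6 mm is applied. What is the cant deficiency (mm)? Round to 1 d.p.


Cant deficiency = equilibrium cant - actual cant
CD = 178.9 - 117.6
CD = 61.3 mm

61.3


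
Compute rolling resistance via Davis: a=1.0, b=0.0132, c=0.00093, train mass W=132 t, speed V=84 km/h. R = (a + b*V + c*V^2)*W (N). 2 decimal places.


b*V = 0.0132 * 84 = 1.1088
c*V^2 = 0.00093 * 7056 = 6.56208
R_per_t = 1.0 + 1.1088 + 6.56208 = 8.67088 N/t
R_total = 8.67088 * 132 = 1144.56 N

1144.56


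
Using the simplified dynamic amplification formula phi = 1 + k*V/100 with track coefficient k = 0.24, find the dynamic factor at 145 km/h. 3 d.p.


phi = 1 + k * V / 100
phi = 1 + 0.24 * 145 / 100
phi = 1 + 0.348
phi = 1.348

1.348


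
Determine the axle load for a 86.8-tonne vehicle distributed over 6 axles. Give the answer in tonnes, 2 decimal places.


Load per axle = total weight / number of axles
Load = 86.8 / 6
Load = 14.47 tonnes

14.47


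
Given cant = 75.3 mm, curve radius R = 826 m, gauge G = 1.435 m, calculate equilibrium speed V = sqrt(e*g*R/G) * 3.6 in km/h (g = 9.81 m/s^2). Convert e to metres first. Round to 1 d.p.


Convert cant: e = 75.3 mm = 0.0753 m
V_ms = sqrt(0.0753 * 9.81 * 826 / 1.435)
V_ms = sqrt(425.198898) = 20.6204 m/s
V = 20.6204 * 3.6 = 74.2 km/h

74.2


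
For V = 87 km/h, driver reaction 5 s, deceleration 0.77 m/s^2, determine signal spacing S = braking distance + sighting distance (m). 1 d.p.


V = 87 / 3.6 = 24.1667 m/s
Braking distance = 24.1667^2 / (2*0.77) = 379.2388 m
Sighting distance = 24.1667 * 5 = 120.8333 m
S = 379.2388 + 120.8333 = 500.1 m

500.1


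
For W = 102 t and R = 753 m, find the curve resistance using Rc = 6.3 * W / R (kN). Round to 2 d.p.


Rc = 6.3 * W / R
Rc = 6.3 * 102 / 753
Rc = 642.6 / 753
Rc = 0.85 kN

0.85


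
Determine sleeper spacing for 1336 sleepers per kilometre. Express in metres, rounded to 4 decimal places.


Spacing = 1000 m / number of sleepers
Spacing = 1000 / 1336
Spacing = 0.7485 m

0.7485


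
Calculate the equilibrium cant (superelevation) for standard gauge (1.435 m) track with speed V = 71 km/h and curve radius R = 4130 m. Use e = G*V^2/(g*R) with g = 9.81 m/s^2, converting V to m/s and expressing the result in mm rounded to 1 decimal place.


Convert speed: V = 71 / 3.6 = 19.7222 m/s
Apply formula: e = 1.435 * 19.7222^2 / (9.81 * 4130)
e = 1.435 * 388.966 / 40515.3
e = 0.013777 m = 13.8 mm

13.8


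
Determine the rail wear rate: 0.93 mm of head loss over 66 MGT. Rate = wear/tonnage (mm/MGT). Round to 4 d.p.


Wear rate = total wear / cumulative tonnage
Rate = 0.93 / 66
Rate = 0.0141 mm/MGT

0.0141


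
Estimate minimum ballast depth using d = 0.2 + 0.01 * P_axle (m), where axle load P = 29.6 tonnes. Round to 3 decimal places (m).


d = 0.2 + 0.01 * 29.6
d = 0.2 + 0.296
d = 0.496 m

0.496


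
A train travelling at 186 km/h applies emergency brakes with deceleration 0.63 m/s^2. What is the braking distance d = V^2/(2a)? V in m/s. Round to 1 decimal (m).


Convert speed: V = 186 / 3.6 = 51.6667 m/s
V^2 = 2669.4444
d = 2669.4444 / (2 * 0.63)
d = 2669.4444 / 1.26
d = 2118.6 m

2118.6


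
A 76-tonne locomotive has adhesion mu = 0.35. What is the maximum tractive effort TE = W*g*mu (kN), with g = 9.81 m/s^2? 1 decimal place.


TE_max = W * g * mu
TE_max = 76 * 9.81 * 0.35
TE_max = 745.56 * 0.35
TE_max = 260.9 kN

260.9


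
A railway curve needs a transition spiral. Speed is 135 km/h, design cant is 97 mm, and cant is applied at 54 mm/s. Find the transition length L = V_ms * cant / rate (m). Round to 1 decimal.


Convert speed: V = 135 / 3.6 = 37.5 m/s
L = 37.5 * 97 / 54
L = 3637.5 / 54
L = 67.4 m

67.4


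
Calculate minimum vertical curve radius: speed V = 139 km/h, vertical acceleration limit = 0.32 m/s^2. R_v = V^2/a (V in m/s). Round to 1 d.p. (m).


Convert speed: V = 139 / 3.6 = 38.6111 m/s
V^2 = 1490.8179 m^2/s^2
R_v = 1490.8179 / 0.32
R_v = 4658.8 m

4658.8


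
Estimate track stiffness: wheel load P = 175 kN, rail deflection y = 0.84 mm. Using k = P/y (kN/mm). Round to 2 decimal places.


Track stiffness k = P / y
k = 175 / 0.84
k = 208.33 kN/mm

208.33


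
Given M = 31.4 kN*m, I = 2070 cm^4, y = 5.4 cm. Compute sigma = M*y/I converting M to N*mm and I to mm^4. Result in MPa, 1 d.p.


Convert units:
M = 31.4 kN*m = 31400000 N*mm
y = 5.4 cm = 54 mm
I = 2070 cm^4 = 20700000 mm^4
sigma = 31400000 * 54 / 20700000
sigma = 81.9 MPa

81.9


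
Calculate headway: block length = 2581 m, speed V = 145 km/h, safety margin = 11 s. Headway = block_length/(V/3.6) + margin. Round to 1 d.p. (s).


V = 145 / 3.6 = 40.2778 m/s
Block traversal time = 2581 / 40.2778 = 64.08 s
Headway = 64.08 + 11
Headway = 75.1 s

75.1


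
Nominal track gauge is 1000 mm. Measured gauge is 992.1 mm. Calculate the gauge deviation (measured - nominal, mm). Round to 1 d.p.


Deviation = measured - nominal
Deviation = 992.1 - 1000
Deviation = -7.9 mm

-7.9


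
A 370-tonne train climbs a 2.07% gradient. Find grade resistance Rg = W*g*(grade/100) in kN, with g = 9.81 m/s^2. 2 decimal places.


Rg = W * 9.81 * grade / 100
Rg = 370 * 9.81 * 2.07 / 100
Rg = 3629.7 * 0.0207
Rg = 75.13 kN

75.13


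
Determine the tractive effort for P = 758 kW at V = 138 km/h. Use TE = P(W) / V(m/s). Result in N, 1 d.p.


Convert: P = 758 kW = 758000 W
V = 138 / 3.6 = 38.3333 m/s
TE = 758000 / 38.3333
TE = 19773.9 N

19773.9


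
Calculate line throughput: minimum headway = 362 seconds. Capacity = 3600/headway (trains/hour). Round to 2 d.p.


Capacity = 3600 / headway
Capacity = 3600 / 362
Capacity = 9.94 trains/hour

9.94


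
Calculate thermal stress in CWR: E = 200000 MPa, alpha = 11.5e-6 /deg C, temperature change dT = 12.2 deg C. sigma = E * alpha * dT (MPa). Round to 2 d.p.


sigma = E * alpha * dT
sigma = 200000 * 11.5e-6 * 12.2
sigma = 2.3 * 12.2
sigma = 28.06 MPa

28.06


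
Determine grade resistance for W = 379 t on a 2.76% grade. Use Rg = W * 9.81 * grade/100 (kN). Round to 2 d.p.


Rg = W * 9.81 * grade / 100
Rg = 379 * 9.81 * 2.76 / 100
Rg = 3717.99 * 0.0276
Rg = 102.62 kN

102.62


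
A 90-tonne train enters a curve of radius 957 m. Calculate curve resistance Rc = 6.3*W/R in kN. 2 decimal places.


Rc = 6.3 * W / R
Rc = 6.3 * 90 / 957
Rc = 567.0 / 957
Rc = 0.59 kN

0.59


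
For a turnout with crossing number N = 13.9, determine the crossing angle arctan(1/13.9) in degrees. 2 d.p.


1/N = 1/13.9 = 0.071942
angle = arctan(0.071942) = 0.071819 rad
angle = 0.071819 * 180/pi = 4.11 degrees

4.11


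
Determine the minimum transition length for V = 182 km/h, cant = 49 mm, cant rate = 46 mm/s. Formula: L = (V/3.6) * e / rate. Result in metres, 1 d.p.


Convert speed: V = 182 / 3.6 = 50.5556 m/s
L = 50.5556 * 49 / 46
L = 2477.2222 / 46
L = 53.9 m

53.9


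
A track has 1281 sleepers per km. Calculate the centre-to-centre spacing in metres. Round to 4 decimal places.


Spacing = 1000 m / number of sleepers
Spacing = 1000 / 1281
Spacing = 0.7806 m

0.7806


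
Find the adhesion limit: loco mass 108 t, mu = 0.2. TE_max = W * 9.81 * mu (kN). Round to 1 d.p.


TE_max = W * g * mu
TE_max = 108 * 9.81 * 0.2
TE_max = 1059.48 * 0.2
TE_max = 211.9 kN

211.9


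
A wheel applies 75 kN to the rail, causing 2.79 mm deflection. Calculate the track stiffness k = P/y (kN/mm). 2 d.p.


Track stiffness k = P / y
k = 75 / 2.79
k = 26.88 kN/mm

26.88


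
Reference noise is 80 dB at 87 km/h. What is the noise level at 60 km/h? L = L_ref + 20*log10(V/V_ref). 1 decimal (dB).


V/V_ref = 60 / 87 = 0.689655
log10(0.689655) = -0.161368
20 * -0.161368 = -3.2274
L = 80 + -3.2274 = 76.8 dB

76.8


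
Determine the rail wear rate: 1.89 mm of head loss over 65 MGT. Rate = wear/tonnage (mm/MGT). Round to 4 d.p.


Wear rate = total wear / cumulative tonnage
Rate = 1.89 / 65
Rate = 0.0291 mm/MGT

0.0291


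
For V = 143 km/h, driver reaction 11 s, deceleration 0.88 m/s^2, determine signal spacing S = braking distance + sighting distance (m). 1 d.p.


V = 143 / 3.6 = 39.7222 m/s
Braking distance = 39.7222^2 / (2*0.88) = 896.5085 m
Sighting distance = 39.7222 * 11 = 436.9444 m
S = 896.5085 + 436.9444 = 1333.5 m

1333.5


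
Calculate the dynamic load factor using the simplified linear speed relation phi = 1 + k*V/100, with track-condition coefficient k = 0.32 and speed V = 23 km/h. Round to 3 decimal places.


phi = 1 + k * V / 100
phi = 1 + 0.32 * 23 / 100
phi = 1 + 0.0736
phi = 1.074

1.074


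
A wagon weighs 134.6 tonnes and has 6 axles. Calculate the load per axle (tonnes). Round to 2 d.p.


Load per axle = total weight / number of axles
Load = 134.6 / 6
Load = 22.43 tonnes

22.43


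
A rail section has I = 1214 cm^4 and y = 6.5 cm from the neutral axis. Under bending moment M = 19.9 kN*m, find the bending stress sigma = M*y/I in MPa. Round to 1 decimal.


Convert units:
M = 19.9 kN*m = 19900000 N*mm
y = 6.5 cm = 65 mm
I = 1214 cm^4 = 12140000 mm^4
sigma = 19900000 * 65 / 12140000
sigma = 106.5 MPa

106.5


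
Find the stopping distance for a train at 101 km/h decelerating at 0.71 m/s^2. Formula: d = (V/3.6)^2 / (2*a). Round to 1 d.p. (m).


Convert speed: V = 101 / 3.6 = 28.0556 m/s
V^2 = 787.1142
d = 787.1142 / (2 * 0.71)
d = 787.1142 / 1.42
d = 554.3 m

554.3


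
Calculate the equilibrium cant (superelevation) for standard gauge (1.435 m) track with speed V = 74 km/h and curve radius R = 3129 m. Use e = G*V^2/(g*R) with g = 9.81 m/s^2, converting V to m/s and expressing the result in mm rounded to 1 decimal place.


Convert speed: V = 74 / 3.6 = 20.5556 m/s
Apply formula: e = 1.435 * 20.5556^2 / (9.81 * 3129)
e = 1.435 * 422.5309 / 30695.49
e = 0.019753 m = 19.8 mm

19.8


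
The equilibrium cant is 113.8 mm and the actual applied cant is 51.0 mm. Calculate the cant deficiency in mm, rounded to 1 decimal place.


Cant deficiency = equilibrium cant - actual cant
CD = 113.8 - 51.0
CD = 62.8 mm

62.8


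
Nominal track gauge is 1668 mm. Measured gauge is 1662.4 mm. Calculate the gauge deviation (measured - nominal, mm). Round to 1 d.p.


Deviation = measured - nominal
Deviation = 1662.4 - 1668
Deviation = -5.6 mm

-5.6


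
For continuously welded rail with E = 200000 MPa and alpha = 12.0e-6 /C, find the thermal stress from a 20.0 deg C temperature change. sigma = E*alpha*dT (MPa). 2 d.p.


sigma = E * alpha * dT
sigma = 200000 * 12.0e-6 * 20.0
sigma = 2.4 * 20.0
sigma = 48.00 MPa

48.00


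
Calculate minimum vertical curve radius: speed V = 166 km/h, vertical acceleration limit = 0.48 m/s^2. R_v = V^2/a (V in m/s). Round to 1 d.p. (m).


Convert speed: V = 166 / 3.6 = 46.1111 m/s
V^2 = 2126.2346 m^2/s^2
R_v = 2126.2346 / 0.48
R_v = 4429.7 m

4429.7


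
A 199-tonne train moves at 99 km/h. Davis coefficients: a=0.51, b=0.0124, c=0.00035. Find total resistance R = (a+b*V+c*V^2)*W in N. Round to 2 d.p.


b*V = 0.0124 * 99 = 1.2276
c*V^2 = 0.00035 * 9801 = 3.43035
R_per_t = 0.51 + 1.2276 + 3.43035 = 5.16795 N/t
R_total = 5.16795 * 199 = 1028.42 N

1028.42


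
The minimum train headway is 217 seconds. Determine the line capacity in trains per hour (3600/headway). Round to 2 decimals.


Capacity = 3600 / headway
Capacity = 3600 / 217
Capacity = 16.59 trains/hour

16.59


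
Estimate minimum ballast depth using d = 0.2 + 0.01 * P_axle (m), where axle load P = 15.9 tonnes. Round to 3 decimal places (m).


d = 0.2 + 0.01 * 15.9
d = 0.2 + 0.159
d = 0.359 m

0.359


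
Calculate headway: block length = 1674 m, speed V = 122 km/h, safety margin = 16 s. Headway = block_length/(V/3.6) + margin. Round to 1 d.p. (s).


V = 122 / 3.6 = 33.8889 m/s
Block traversal time = 1674 / 33.8889 = 49.3967 s
Headway = 49.3967 + 16
Headway = 65.4 s

65.4


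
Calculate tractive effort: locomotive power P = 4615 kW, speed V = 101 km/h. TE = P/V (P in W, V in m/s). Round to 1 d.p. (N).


Convert: P = 4615 kW = 4615000 W
V = 101 / 3.6 = 28.0556 m/s
TE = 4615000 / 28.0556
TE = 164495.0 N

164495.0


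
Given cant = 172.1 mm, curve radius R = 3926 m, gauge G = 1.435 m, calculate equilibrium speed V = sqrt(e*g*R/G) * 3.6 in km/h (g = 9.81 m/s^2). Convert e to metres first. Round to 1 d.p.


Convert cant: e = 172.1 mm = 0.1721 m
V_ms = sqrt(0.1721 * 9.81 * 3926 / 1.435)
V_ms = sqrt(4619.003293) = 67.9632 m/s
V = 67.9632 * 3.6 = 244.7 km/h

244.7


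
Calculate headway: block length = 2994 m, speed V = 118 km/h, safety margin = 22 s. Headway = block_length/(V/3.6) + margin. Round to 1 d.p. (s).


V = 118 / 3.6 = 32.7778 m/s
Block traversal time = 2994 / 32.7778 = 91.3424 s
Headway = 91.3424 + 22
Headway = 113.3 s

113.3


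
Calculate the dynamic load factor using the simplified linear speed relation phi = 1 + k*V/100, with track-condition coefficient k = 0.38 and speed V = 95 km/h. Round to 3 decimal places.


phi = 1 + k * V / 100
phi = 1 + 0.38 * 95 / 100
phi = 1 + 0.361
phi = 1.361

1.361


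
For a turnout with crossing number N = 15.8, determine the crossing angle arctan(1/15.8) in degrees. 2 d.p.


1/N = 1/15.8 = 0.063291
angle = arctan(0.063291) = 0.063207 rad
angle = 0.063207 * 180/pi = 3.62 degrees

3.62


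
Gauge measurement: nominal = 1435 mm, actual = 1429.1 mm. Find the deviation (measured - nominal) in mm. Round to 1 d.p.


Deviation = measured - nominal
Deviation = 1429.1 - 1435
Deviation = -5.9 mm

-5.9


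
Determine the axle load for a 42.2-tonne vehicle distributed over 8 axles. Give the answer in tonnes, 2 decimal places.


Load per axle = total weight / number of axles
Load = 42.2 / 8
Load = 5.28 tonnes

5.28


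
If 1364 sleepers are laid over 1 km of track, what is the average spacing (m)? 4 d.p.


Spacing = 1000 m / number of sleepers
Spacing = 1000 / 1364
Spacing = 0.7331 m

0.7331


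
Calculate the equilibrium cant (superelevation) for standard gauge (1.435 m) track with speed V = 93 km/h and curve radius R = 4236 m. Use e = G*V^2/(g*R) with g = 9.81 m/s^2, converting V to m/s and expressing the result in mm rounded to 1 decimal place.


Convert speed: V = 93 / 3.6 = 25.8333 m/s
Apply formula: e = 1.435 * 25.8333^2 / (9.81 * 4236)
e = 1.435 * 667.3611 / 41555.16
e = 0.023046 m = 23.0 mm

23.0


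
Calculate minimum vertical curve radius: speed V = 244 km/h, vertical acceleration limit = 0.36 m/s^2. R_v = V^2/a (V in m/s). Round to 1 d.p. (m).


Convert speed: V = 244 / 3.6 = 67.7778 m/s
V^2 = 4593.8272 m^2/s^2
R_v = 4593.8272 / 0.36
R_v = 12760.6 m

12760.6


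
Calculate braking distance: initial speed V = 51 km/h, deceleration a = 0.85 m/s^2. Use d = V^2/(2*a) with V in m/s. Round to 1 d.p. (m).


Convert speed: V = 51 / 3.6 = 14.1667 m/s
V^2 = 200.6944
d = 200.6944 / (2 * 0.85)
d = 200.6944 / 1.7
d = 118.1 m

118.1


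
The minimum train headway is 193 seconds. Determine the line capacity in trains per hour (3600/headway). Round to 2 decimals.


Capacity = 3600 / headway
Capacity = 3600 / 193
Capacity = 18.65 trains/hour

18.65


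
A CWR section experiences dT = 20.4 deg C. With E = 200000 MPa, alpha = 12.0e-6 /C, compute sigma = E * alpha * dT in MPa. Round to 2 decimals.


sigma = E * alpha * dT
sigma = 200000 * 12.0e-6 * 20.4
sigma = 2.4 * 20.4
sigma = 48.96 MPa

48.96


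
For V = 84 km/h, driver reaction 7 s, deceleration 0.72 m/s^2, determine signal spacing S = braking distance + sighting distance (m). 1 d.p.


V = 84 / 3.6 = 23.3333 m/s
Braking distance = 23.3333^2 / (2*0.72) = 378.0864 m
Sighting distance = 23.3333 * 7 = 163.3333 m
S = 378.0864 + 163.3333 = 541.4 m

541.4


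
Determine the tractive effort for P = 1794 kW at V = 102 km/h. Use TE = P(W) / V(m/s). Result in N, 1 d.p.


Convert: P = 1794 kW = 1794000 W
V = 102 / 3.6 = 28.3333 m/s
TE = 1794000 / 28.3333
TE = 63317.6 N

63317.6


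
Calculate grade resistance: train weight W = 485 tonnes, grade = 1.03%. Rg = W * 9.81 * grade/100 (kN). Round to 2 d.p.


Rg = W * 9.81 * grade / 100
Rg = 485 * 9.81 * 1.03 / 100
Rg = 4757.85 * 0.0103
Rg = 49.01 kN

49.01


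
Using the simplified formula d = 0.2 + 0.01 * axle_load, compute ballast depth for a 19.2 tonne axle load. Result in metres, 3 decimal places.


d = 0.2 + 0.01 * 19.2
d = 0.2 + 0.192
d = 0.392 m

0.392


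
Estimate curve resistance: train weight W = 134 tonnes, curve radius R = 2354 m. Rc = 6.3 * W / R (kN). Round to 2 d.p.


Rc = 6.3 * W / R
Rc = 6.3 * 134 / 2354
Rc = 844.2 / 2354
Rc = 0.36 kN

0.36


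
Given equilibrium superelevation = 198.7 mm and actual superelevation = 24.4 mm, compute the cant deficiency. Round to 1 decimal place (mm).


Cant deficiency = equilibrium cant - actual cant
CD = 198.7 - 24.4
CD = 174.3 mm

174.3


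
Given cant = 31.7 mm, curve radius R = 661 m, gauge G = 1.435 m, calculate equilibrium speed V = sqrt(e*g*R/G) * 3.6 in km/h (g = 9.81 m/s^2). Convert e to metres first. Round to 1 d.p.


Convert cant: e = 31.7 mm = 0.0317 m
V_ms = sqrt(0.0317 * 9.81 * 661 / 1.435)
V_ms = sqrt(143.244458) = 11.9685 m/s
V = 11.9685 * 3.6 = 43.1 km/h

43.1


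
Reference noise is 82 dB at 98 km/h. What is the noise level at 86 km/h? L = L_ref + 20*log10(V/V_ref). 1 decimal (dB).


V/V_ref = 86 / 98 = 0.877551
log10(0.877551) = -0.056728
20 * -0.056728 = -1.1346
L = 82 + -1.1346 = 80.9 dB

80.9


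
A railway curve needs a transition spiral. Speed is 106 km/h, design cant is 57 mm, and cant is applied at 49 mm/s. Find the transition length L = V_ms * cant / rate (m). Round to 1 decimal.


Convert speed: V = 106 / 3.6 = 29.4444 m/s
L = 29.4444 * 57 / 49
L = 1678.3333 / 49
L = 34.3 m

34.3


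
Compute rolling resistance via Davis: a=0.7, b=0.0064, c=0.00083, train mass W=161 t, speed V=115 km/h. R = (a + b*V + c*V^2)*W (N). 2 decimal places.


b*V = 0.0064 * 115 = 0.736
c*V^2 = 0.00083 * 13225 = 10.97675
R_per_t = 0.7 + 0.736 + 10.97675 = 12.41275 N/t
R_total = 12.41275 * 161 = 1998.45 N

1998.45


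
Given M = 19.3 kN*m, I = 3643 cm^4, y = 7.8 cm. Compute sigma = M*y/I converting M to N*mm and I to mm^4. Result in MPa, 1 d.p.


Convert units:
M = 19.3 kN*m = 19300000 N*mm
y = 7.8 cm = 78 mm
I = 3643 cm^4 = 36430000 mm^4
sigma = 19300000 * 78 / 36430000
sigma = 41.3 MPa

41.3


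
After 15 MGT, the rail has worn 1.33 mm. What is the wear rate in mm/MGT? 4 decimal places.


Wear rate = total wear / cumulative tonnage
Rate = 1.33 / 15
Rate = 0.0887 mm/MGT

0.0887


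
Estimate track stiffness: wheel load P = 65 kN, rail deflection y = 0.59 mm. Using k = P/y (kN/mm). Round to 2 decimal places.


Track stiffness k = P / y
k = 65 / 0.59
k = 110.17 kN/mm

110.17


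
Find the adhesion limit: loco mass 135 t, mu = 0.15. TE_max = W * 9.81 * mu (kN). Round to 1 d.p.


TE_max = W * g * mu
TE_max = 135 * 9.81 * 0.15
TE_max = 1324.35 * 0.15
TE_max = 198.7 kN

198.7


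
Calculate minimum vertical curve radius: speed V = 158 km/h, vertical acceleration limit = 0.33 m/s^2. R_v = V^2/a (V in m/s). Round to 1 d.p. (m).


Convert speed: V = 158 / 3.6 = 43.8889 m/s
V^2 = 1926.2346 m^2/s^2
R_v = 1926.2346 / 0.33
R_v = 5837.1 m

5837.1


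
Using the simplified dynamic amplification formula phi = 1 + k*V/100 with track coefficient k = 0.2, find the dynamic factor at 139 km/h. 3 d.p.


phi = 1 + k * V / 100
phi = 1 + 0.2 * 139 / 100
phi = 1 + 0.278
phi = 1.278

1.278


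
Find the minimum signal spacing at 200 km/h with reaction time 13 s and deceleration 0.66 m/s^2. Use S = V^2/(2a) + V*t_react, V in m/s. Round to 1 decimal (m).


V = 200 / 3.6 = 55.5556 m/s
Braking distance = 55.5556^2 / (2*0.66) = 2338.1968 m
Sighting distance = 55.5556 * 13 = 722.2222 m
S = 2338.1968 + 722.2222 = 3060.4 m

3060.4


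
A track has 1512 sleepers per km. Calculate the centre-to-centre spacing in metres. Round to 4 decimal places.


Spacing = 1000 m / number of sleepers
Spacing = 1000 / 1512
Spacing = 0.6614 m

0.6614


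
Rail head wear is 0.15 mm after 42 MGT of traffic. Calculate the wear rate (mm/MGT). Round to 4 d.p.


Wear rate = total wear / cumulative tonnage
Rate = 0.15 / 42
Rate = 0.0036 mm/MGT

0.0036


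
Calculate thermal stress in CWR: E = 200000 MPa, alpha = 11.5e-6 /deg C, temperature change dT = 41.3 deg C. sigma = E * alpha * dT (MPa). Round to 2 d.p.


sigma = E * alpha * dT
sigma = 200000 * 11.5e-6 * 41.3
sigma = 2.3 * 41.3
sigma = 94.99 MPa

94.99


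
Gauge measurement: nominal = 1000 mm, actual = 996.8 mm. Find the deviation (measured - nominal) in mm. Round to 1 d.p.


Deviation = measured - nominal
Deviation = 996.8 - 1000
Deviation = -3.2 mm

-3.2


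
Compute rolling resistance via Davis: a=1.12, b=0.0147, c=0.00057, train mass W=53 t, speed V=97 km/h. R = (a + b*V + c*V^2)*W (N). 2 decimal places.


b*V = 0.0147 * 97 = 1.4259
c*V^2 = 0.00057 * 9409 = 5.36313
R_per_t = 1.12 + 1.4259 + 5.36313 = 7.90903 N/t
R_total = 7.90903 * 53 = 419.18 N

419.18


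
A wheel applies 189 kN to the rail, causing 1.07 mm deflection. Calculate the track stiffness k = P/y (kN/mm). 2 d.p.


Track stiffness k = P / y
k = 189 / 1.07
k = 176.64 kN/mm

176.64


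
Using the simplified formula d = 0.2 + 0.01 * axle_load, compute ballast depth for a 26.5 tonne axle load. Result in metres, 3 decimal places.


d = 0.2 + 0.01 * 26.5
d = 0.2 + 0.265
d = 0.465 m

0.465


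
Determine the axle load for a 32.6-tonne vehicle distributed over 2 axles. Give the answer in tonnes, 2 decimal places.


Load per axle = total weight / number of axles
Load = 32.6 / 2
Load = 16.30 tonnes

16.30


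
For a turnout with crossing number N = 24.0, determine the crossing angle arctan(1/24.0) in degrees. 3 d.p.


1/N = 1/24.0 = 0.041667
angle = arctan(0.041667) = 0.041643 rad
angle = 0.041643 * 180/pi = 2.386 degrees

2.386


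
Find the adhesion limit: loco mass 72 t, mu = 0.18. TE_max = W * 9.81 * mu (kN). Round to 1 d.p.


TE_max = W * g * mu
TE_max = 72 * 9.81 * 0.18
TE_max = 706.32 * 0.18
TE_max = 127.1 kN

127.1


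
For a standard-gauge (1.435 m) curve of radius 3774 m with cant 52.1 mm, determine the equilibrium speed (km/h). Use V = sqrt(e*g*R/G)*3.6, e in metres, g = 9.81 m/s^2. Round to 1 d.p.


Convert cant: e = 52.1 mm = 0.0521 m
V_ms = sqrt(0.0521 * 9.81 * 3774 / 1.435)
V_ms = sqrt(1344.177822) = 36.663 m/s
V = 36.663 * 3.6 = 132.0 km/h

132.0


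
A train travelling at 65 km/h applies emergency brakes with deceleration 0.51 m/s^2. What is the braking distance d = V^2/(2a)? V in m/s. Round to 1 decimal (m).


Convert speed: V = 65 / 3.6 = 18.0556 m/s
V^2 = 326.0031
d = 326.0031 / (2 * 0.51)
d = 326.0031 / 1.02
d = 319.6 m

319.6


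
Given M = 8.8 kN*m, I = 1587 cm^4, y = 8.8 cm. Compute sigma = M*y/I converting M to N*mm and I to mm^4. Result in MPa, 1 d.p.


Convert units:
M = 8.8 kN*m = 8800000 N*mm
y = 8.8 cm = 88 mm
I = 1587 cm^4 = 15870000 mm^4
sigma = 8800000 * 88 / 15870000
sigma = 48.8 MPa

48.8


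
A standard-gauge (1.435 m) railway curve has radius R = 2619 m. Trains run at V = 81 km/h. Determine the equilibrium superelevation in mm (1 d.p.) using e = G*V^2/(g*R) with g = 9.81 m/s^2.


Convert speed: V = 81 / 3.6 = 22.5 m/s
Apply formula: e = 1.435 * 22.5^2 / (9.81 * 2619)
e = 1.435 * 506.25 / 25692.39
e = 0.028276 m = 28.3 mm

28.3


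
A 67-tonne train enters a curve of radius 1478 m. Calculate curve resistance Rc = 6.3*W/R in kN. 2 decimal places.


Rc = 6.3 * W / R
Rc = 6.3 * 67 / 1478
Rc = 422.1 / 1478
Rc = 0.29 kN

0.29


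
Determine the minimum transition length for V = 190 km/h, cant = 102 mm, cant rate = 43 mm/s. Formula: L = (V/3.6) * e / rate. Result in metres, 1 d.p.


Convert speed: V = 190 / 3.6 = 52.7778 m/s
L = 52.7778 * 102 / 43
L = 5383.3333 / 43
L = 125.2 m

125.2


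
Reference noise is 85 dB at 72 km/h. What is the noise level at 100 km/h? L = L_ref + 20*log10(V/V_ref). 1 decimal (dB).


V/V_ref = 100 / 72 = 1.388889
log10(1.388889) = 0.142668
20 * 0.142668 = 2.8534
L = 85 + 2.8534 = 87.9 dB

87.9


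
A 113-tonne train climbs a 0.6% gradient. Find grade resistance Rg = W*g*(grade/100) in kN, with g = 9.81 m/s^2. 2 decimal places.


Rg = W * 9.81 * grade / 100
Rg = 113 * 9.81 * 0.6 / 100
Rg = 1108.53 * 0.006
Rg = 6.65 kN

6.65


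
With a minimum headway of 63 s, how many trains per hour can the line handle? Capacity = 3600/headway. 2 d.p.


Capacity = 3600 / headway
Capacity = 3600 / 63
Capacity = 57.14 trains/hour

57.14


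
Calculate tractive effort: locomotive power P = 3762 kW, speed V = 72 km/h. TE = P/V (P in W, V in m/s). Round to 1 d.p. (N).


Convert: P = 3762 kW = 3762000 W
V = 72 / 3.6 = 20.0 m/s
TE = 3762000 / 20.0
TE = 188100.0 N

188100.0


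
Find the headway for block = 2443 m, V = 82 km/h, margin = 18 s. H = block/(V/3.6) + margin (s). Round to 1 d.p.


V = 82 / 3.6 = 22.7778 m/s
Block traversal time = 2443 / 22.7778 = 107.2537 s
Headway = 107.2537 + 18
Headway = 125.3 s

125.3


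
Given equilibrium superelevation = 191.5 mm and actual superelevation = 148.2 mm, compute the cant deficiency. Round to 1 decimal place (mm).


Cant deficiency = equilibrium cant - actual cant
CD = 191.5 - 148.2
CD = 43.3 mm

43.3


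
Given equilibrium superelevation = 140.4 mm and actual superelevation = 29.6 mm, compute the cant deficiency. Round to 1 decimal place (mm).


Cant deficiency = equilibrium cant - actual cant
CD = 140.4 - 29.6
CD = 110.8 mm

110.8
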